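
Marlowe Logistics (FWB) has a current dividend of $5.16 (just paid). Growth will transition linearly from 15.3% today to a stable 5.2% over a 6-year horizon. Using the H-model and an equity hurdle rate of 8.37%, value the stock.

$220.56

H-model: P₀ = D₀[(1+g_L) + H(g_S−g_L)]/(r−g_L), with H = 6/2 = 3.
P₀ = 5.16 × [(1+0.052) + 3×(0.153−0.052)] / (0.0837−0.052)
   = 5.16 × 1.3550 / 0.0317 = 220.5615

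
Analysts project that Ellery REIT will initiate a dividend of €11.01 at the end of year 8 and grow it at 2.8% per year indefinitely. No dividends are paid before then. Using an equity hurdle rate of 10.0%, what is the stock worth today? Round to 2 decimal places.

Deferred-dividend DDM. At t=7 the remaining stream is a growing perpetuity with first payment D_8 = 11.01.
V_7 = D_8/(r−g) = 11.01/(0.1−0.028) = 152.9167
P₀ = V_7/(1+r)^7 = 152.9167/(1+0.1)^7 = 78.4704

€78.47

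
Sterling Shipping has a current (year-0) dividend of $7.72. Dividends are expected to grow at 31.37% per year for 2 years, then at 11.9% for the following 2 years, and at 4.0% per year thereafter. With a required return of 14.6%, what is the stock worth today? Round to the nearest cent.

$133.47

Three-stage DDM. Project D₁…D_4; terminal Gordon value at t=4 with g = 0.04; discount at r = 0.146.
D_1 = 10.1418
D_2 = 13.3232
D_3 = 14.9087
D_4 = 16.6828
TV_4 = 17.3501/(0.146−0.04) = 163.6807
P₀ = Σ Dₜ/(1+r)ᵗ + TV_4/(1+r)^4 = 133.4709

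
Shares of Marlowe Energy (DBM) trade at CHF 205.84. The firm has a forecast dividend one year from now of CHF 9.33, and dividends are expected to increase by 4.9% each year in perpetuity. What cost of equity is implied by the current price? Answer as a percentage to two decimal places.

Rearranging the constant-growth DDM: r = D₁/P₀ + g.
r = 9.3300 / 205.84 + 0.049 = 0.04533 + 0.049 = 0.09433

9.43%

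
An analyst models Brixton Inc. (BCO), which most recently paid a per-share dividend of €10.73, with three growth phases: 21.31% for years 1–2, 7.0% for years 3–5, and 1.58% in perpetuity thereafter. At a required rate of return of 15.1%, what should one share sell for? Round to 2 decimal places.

€126.13

Three-stage DDM. Project D₁…D_5; terminal Gordon value at t=5 with g = 0.0158; discount at r = 0.151.
D_1 = 13.0166
D_2 = 15.7904
D_3 = 16.8957
D_4 = 18.0784
D_5 = 19.3439
TV_5 = 19.6495/(0.151−0.0158) = 145.3369
P₀ = Σ Dₜ/(1+r)ᵗ + TV_5/(1+r)^5 = 126.1292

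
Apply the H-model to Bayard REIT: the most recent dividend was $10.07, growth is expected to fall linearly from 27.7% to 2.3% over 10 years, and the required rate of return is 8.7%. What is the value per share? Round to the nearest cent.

$360.79

H-model: P₀ = D₀[(1+g_L) + H(g_S−g_L)]/(r−g_L), with H = 10/2 = 5.
P₀ = 10.07 × [(1+0.023) + 5×(0.277−0.023)] / (0.087−0.023)
   = 10.07 × 2.2930 / 0.064 = 360.7892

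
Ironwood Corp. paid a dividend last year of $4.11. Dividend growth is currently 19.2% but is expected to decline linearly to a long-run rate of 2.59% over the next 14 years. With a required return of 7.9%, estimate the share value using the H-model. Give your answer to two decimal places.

$169.40

H-model: P₀ = D₀[(1+g_L) + H(g_S−g_L)]/(r−g_L), with H = 14/2 = 7.
P₀ = 4.11 × [(1+0.0259) + 7×(0.192−0.0259)] / (0.079−0.0259)
   = 4.11 × 2.1886 / 0.0531 = 169.4001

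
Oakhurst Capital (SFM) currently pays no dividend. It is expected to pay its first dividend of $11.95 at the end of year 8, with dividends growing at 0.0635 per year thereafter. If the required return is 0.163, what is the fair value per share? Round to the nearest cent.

Deferred-dividend DDM. At t=7 the remaining stream is a growing perpetuity with first payment D_8 = 11.95.
V_7 = D_8/(r−g) = 11.95/(0.163−0.0635) = 120.1005
P₀ = V_7/(1+r)^7 = 120.1005/(1+0.163)^7 = 41.7337

$41.73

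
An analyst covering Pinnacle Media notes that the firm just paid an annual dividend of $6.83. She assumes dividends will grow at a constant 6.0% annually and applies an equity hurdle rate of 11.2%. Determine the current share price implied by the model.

$139.23

Gordon growth model: P₀ = D₁/(r − g). D₁ = 6.83 × (1 + 0.06) = 7.2398.
P₀ = 7.2398 / (0.112 − 0.06) = 7.2398 / 0.052 = 139.2269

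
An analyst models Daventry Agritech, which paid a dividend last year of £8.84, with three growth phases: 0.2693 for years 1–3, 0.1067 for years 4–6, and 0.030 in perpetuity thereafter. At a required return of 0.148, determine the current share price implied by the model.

£159.30

Three-stage DDM. Project D₁…D_6; terminal Gordon value at t=6 with g = 0.03; discount at r = 0.148.
D_1 = 11.2206
D_2 = 14.2423
D_3 = 18.0778
D_4 = 20.0067
D_5 = 22.1414
D_6 = 24.5039
TV_6 = 25.2390/(0.148−0.03) = 213.8898
P₀ = Σ Dₜ/(1+r)ᵗ + TV_6/(1+r)^6 = 159.2989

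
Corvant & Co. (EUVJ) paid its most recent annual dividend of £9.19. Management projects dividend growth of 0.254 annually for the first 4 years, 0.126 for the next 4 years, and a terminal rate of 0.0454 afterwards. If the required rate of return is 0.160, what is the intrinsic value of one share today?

Three-stage DDM. Project D₁…D_8; terminal Gordon value at t=8 with g = 0.0454; discount at r = 0.16.
D_1 = 11.5243
D_2 = 14.4514
D_3 = 18.1221
D_4 = 22.7251
D_5 = 25.5885
D_6 = 28.8126
D_7 = 32.4430
D_8 = 36.5308
TV_8 = 38.1893/(0.16−0.0454) = 333.2400
P₀ = Σ Dₜ/(1+r)ᵗ + TV_8/(1+r)^8 = 193.1131

£193.11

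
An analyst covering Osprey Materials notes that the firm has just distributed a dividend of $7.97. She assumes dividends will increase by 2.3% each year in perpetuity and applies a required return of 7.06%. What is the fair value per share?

$171.29

Gordon growth model: P₀ = D₁/(r − g). D₁ = 7.97 × (1 + 0.023) = 8.1533.
P₀ = 8.1533 / (0.0706 − 0.023) = 8.1533 / 0.0476 = 171.2880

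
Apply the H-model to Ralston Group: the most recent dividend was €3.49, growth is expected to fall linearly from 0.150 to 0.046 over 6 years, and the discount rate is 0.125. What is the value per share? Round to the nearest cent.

€59.99

H-model: P₀ = D₀[(1+g_L) + H(g_S−g_L)]/(r−g_L), with H = 6/2 = 3.
P₀ = 3.49 × [(1+0.046) + 3×(0.15−0.046)] / (0.125−0.046)
   = 3.49 × 1.3580 / 0.079 = 59.9927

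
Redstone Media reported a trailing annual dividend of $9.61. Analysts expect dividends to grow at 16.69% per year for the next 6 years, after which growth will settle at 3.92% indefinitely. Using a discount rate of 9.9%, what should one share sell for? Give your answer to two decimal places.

$310.79

Two-stage DDM. Project D₁…D_6 at 0.1669, terminal growth 0.0392, discount at r = 0.099.
D_1 = 11.2139
D_2 = 13.0855
D_3 = 15.2695
D_4 = 17.8180
D_5 = 20.7918
D_6 = 24.2619
Terminal value at t=6: TV = D_7/(r−g) = 25.2130/(0.099−0.0392) = 421.6219
P₀ = 11.2139/(1+0.099)^1 + 13.0855/(1+0.099)^2 + 15.2695/(1+0.099)^3 + 17.8180/(1+0.099)^4 + 20.7918/(1+0.099)^5 + 24.2619/(1+0.099)^6 + 421.6219/(1+0.099)^6 = 310.7916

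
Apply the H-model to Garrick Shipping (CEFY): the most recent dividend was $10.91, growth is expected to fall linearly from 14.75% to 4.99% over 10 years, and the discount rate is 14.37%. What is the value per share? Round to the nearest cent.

$178.88

H-model: P₀ = D₀[(1+g_L) + H(g_S−g_L)]/(r−g_L), with H = 10/2 = 5.
P₀ = 10.91 × [(1+0.0499) + 5×(0.1475−0.0499)] / (0.1437−0.0499)
   = 10.91 × 1.5379 / 0.0938 = 178.8751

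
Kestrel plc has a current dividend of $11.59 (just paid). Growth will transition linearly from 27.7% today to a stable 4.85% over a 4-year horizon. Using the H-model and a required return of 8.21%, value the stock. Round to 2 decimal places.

H-model: P₀ = D₀[(1+g_L) + H(g_S−g_L)]/(r−g_L), with H = 4/2 = 2.
P₀ = 11.59 × [(1+0.0485) + 2×(0.277−0.0485)] / (0.0821−0.0485)
   = 11.59 × 1.5055 / 0.0336 = 519.3079

$519.31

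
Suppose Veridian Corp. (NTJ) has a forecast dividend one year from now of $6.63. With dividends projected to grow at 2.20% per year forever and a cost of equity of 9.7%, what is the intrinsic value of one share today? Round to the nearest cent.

$88.40

Gordon growth model: P₀ = D₁/(r − g), with D₁ = 6.63 given directly.
P₀ = 6.6300 / (0.097 − 0.022) = 6.6300 / 0.075 = 88.4000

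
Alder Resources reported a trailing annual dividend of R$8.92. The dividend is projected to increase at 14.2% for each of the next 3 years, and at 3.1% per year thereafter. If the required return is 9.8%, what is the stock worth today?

Two-stage DDM. Project D₁…D_3 at 0.142, terminal growth 0.031, discount at r = 0.098.
D_1 = 10.1866
D_2 = 11.6331
D_3 = 13.2850
Terminal value at t=3: TV = D_4/(r−g) = 13.6969/(0.098−0.031) = 204.4311
P₀ = 10.1866/(1+0.098)^1 + 11.6331/(1+0.098)^2 + 13.2850/(1+0.098)^3 + 204.4311/(1+0.098)^3 = 183.3955

R$183.40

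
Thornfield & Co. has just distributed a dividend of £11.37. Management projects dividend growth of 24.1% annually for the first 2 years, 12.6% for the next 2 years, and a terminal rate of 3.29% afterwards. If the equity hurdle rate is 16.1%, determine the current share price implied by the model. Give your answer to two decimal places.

£148.49

Three-stage DDM. Project D₁…D_4; terminal Gordon value at t=4 with g = 0.0329; discount at r = 0.161.
D_1 = 14.1102
D_2 = 17.5107
D_3 = 19.7171
D_4 = 22.2014
TV_4 = 22.9318/(0.161−0.0329) = 179.0152
P₀ = Σ Dₜ/(1+r)ᵗ + TV_4/(1+r)^4 = 148.4914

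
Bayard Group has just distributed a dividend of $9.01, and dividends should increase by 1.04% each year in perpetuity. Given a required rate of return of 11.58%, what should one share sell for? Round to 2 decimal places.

$86.37

Gordon growth model: P₀ = D₁/(r − g). D₁ = 9.01 × (1 + 0.0104) = 9.1037.
P₀ = 9.1037 / (0.1158 − 0.0104) = 9.1037 / 0.1054 = 86.3729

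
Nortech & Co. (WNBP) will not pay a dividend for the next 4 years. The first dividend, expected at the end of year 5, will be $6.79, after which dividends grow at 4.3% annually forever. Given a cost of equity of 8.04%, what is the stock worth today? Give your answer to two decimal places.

$133.25

Deferred-dividend DDM. At t=4 the remaining stream is a growing perpetuity with first payment D_5 = 6.79.
V_4 = D_5/(r−g) = 6.79/(0.0804−0.043) = 181.5508
P₀ = V_4/(1+r)^4 = 181.5508/(1+0.0804)^4 = 133.2477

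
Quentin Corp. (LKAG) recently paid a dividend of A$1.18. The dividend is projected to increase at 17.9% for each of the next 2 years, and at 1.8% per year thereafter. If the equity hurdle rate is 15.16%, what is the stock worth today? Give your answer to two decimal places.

Two-stage DDM. Project D₁…D_2 at 0.179, terminal growth 0.018, discount at r = 0.1516.
D_1 = 1.3912
D_2 = 1.6402
Terminal value at t=2: TV = D_3/(r−g) = 1.6698/(0.1516−0.018) = 12.4983
P₀ = 1.3912/(1+0.1516)^1 + 1.6402/(1+0.1516)^2 + 12.4983/(1+0.1516)^2 = 11.8692

A$11.87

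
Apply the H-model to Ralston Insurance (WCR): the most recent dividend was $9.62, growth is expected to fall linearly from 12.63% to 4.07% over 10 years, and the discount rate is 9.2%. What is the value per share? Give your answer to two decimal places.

H-model: P₀ = D₀[(1+g_L) + H(g_S−g_L)]/(r−g_L), with H = 10/2 = 5.
P₀ = 9.62 × [(1+0.0407) + 5×(0.1263−0.0407)] / (0.092−0.0407)
   = 9.62 × 1.4687 / 0.0513 = 275.4170

$275.42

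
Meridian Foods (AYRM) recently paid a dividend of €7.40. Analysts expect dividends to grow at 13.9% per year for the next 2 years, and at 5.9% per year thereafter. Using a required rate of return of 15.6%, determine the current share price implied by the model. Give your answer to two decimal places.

€92.91

Two-stage DDM. Project D₁…D_2 at 0.139, terminal growth 0.059, discount at r = 0.156.
D_1 = 8.4286
D_2 = 9.6002
Terminal value at t=2: TV = D_3/(r−g) = 10.1666/(0.156−0.059) = 104.8102
P₀ = 8.4286/(1+0.156)^1 + 9.6002/(1+0.156)^2 + 104.8102/(1+0.156)^2 = 92.9061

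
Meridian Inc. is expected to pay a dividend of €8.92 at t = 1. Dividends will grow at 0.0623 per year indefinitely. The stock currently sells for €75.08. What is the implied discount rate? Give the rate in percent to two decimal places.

18.11%

Rearranging the constant-growth DDM: r = D₁/P₀ + g.
r = 8.9200 / 75.08 + 0.0623 = 0.11881 + 0.0623 = 0.18111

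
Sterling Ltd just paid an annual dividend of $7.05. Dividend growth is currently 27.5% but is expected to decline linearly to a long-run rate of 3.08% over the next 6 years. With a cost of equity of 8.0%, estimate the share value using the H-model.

H-model: P₀ = D₀[(1+g_L) + H(g_S−g_L)]/(r−g_L), with H = 6/2 = 3.
P₀ = 7.05 × [(1+0.0308) + 3×(0.275−0.0308)] / (0.08−0.0308)
   = 7.05 × 1.7634 / 0.0492 = 252.6823

$252.68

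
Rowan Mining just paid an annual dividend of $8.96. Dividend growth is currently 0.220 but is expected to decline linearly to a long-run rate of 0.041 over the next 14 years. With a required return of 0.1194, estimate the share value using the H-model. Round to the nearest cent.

$262.17

H-model: P₀ = D₀[(1+g_L) + H(g_S−g_L)]/(r−g_L), with H = 14/2 = 7.
P₀ = 8.96 × [(1+0.041) + 7×(0.22−0.041)] / (0.1194−0.041)
   = 8.96 × 2.2940 / 0.0784 = 262.1714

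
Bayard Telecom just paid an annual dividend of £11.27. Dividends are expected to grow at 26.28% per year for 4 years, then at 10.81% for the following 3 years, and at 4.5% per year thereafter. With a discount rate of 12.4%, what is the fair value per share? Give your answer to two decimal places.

£340.76

Three-stage DDM. Project D₁…D_7; terminal Gordon value at t=7 with g = 0.045; discount at r = 0.124.
D_1 = 14.2318
D_2 = 17.9719
D_3 = 22.6949
D_4 = 28.6591
D_5 = 31.7571
D_6 = 35.1901
D_7 = 38.9941
TV_7 = 40.7489/(0.124−0.045) = 515.8082
P₀ = Σ Dₜ/(1+r)ᵗ + TV_7/(1+r)^7 = 340.7559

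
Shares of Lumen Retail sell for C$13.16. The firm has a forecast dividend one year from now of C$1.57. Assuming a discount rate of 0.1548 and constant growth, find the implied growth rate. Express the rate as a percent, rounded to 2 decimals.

3.55%

From P₀ = D₁/(r − g), the implied growth is g = r − D₁/P₀.
g = 0.1548 − 1.57/13.16 = 0.1548 − 0.11930 = 0.03550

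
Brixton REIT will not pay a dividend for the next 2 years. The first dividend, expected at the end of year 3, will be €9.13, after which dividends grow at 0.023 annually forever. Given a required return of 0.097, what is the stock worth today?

€102.52

Deferred-dividend DDM. At t=2 the remaining stream is a growing perpetuity with first payment D_3 = 9.13.
V_2 = D_3/(r−g) = 9.13/(0.097−0.023) = 123.3784
P₀ = V_2/(1+r)^2 = 123.3784/(1+0.097)^2 = 102.5241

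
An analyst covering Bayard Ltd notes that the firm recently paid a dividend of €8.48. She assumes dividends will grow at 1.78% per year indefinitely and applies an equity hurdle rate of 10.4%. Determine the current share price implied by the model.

€100.13

Gordon growth model: P₀ = D₁/(r − g). D₁ = 8.48 × (1 + 0.0178) = 8.6309.
P₀ = 8.6309 / (0.104 − 0.0178) = 8.6309 / 0.0862 = 100.1270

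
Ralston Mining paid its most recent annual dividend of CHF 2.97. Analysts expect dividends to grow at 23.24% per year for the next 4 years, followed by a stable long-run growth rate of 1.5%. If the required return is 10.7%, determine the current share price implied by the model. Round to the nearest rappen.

Two-stage DDM. Project D₁…D_4 at 0.2324, terminal growth 0.015, discount at r = 0.107.
D_1 = 3.6602
D_2 = 4.5109
D_3 = 5.5592
D_4 = 6.8511
Terminal value at t=4: TV = D_5/(r−g) = 6.9539/(0.107−0.015) = 75.5860
P₀ = 3.6602/(1+0.107)^1 + 4.5109/(1+0.107)^2 + 5.5592/(1+0.107)^3 + 6.8511/(1+0.107)^4 + 75.5860/(1+0.107)^4 = 65.9804

CHF 65.98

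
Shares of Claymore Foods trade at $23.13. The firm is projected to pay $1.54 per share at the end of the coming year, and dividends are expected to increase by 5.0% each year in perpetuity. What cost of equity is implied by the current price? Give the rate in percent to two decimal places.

11.66%

Rearranging the constant-growth DDM: r = D₁/P₀ + g.
r = 1.5400 / 23.13 + 0.05 = 0.06658 + 0.05 = 0.11658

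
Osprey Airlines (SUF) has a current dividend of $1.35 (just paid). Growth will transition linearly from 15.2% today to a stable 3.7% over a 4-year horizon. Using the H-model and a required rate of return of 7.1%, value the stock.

$50.31

H-model: P₀ = D₀[(1+g_L) + H(g_S−g_L)]/(r−g_L), with H = 4/2 = 2.
P₀ = 1.35 × [(1+0.037) + 2×(0.152−0.037)] / (0.071−0.037)
   = 1.35 × 1.2670 / 0.034 = 50.3074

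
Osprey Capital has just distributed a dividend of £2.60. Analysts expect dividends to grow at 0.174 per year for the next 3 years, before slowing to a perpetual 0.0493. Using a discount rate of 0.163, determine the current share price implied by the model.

Two-stage DDM. Project D₁…D_3 at 0.174, terminal growth 0.0493, discount at r = 0.163.
D_1 = 3.0524
D_2 = 3.5835
D_3 = 4.2070
Terminal value at t=3: TV = D_4/(r−g) = 4.4145/(0.163−0.0493) = 38.8255
P₀ = 3.0524/(1+0.163)^1 + 3.5835/(1+0.163)^2 + 4.2070/(1+0.163)^3 + 38.8255/(1+0.163)^3 = 32.6303

£32.63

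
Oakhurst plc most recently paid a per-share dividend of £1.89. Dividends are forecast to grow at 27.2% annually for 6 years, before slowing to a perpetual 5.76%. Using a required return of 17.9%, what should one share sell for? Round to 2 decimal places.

£40.88

Two-stage DDM. Project D₁…D_6 at 0.272, terminal growth 0.0576, discount at r = 0.179.
D_1 = 2.4041
D_2 = 3.0580
D_3 = 3.8898
D_4 = 4.9478
D_5 = 6.2936
D_6 = 8.0054
Terminal value at t=6: TV = D_7/(r−g) = 8.4665/(0.179−0.0576) = 69.7408
P₀ = 2.4041/(1+0.179)^1 + 3.0580/(1+0.179)^2 + 3.8898/(1+0.179)^3 + 4.9478/(1+0.179)^4 + 6.2936/(1+0.179)^5 + 8.0054/(1+0.179)^6 + 69.7408/(1+0.179)^6 = 40.8824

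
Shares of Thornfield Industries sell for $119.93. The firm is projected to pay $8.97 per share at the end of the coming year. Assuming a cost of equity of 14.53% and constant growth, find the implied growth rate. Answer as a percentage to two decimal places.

7.05%

From P₀ = D₁/(r − g), the implied growth is g = r − D₁/P₀.
g = 0.1453 − 8.97/119.93 = 0.1453 − 0.07479 = 0.07051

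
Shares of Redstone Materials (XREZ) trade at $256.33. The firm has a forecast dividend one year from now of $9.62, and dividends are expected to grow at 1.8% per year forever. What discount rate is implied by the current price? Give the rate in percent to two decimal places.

5.55%

Rearranging the constant-growth DDM: r = D₁/P₀ + g.
r = 9.6200 / 256.33 + 0.018 = 0.03753 + 0.018 = 0.05553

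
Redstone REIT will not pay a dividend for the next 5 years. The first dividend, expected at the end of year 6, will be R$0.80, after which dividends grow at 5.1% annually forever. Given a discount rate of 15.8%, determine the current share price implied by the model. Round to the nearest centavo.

R$3.59

Deferred-dividend DDM. At t=5 the remaining stream is a growing perpetuity with first payment D_6 = 0.80.
V_5 = D_6/(r−g) = 0.80/(0.158−0.051) = 7.4766
P₀ = V_5/(1+r)^5 = 7.4766/(1+0.158)^5 = 3.5906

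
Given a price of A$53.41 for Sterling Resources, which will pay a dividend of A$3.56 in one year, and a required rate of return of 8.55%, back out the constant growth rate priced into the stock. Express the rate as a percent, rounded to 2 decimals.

From P₀ = D₁/(r − g), the implied growth is g = r − D₁/P₀.
g = 0.0855 − 3.56/53.41 = 0.0855 − 0.06665 = 0.01885

1.88%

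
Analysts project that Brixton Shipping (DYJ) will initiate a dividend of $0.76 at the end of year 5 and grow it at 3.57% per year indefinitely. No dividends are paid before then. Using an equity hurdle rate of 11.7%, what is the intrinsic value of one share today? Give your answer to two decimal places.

$6.00

Deferred-dividend DDM. At t=4 the remaining stream is a growing perpetuity with first payment D_5 = 0.76.
V_4 = D_5/(r−g) = 0.76/(0.117−0.0357) = 9.3481
P₀ = V_4/(1+r)^4 = 9.3481/(1+0.117)^4 = 6.0050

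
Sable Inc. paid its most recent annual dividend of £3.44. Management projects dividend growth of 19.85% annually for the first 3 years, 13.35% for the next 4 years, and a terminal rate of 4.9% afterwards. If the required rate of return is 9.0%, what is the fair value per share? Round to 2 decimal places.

Three-stage DDM. Project D₁…D_7; terminal Gordon value at t=7 with g = 0.049; discount at r = 0.09.
D_1 = 4.1228
D_2 = 4.9412
D_3 = 5.9221
D_4 = 6.7127
D_5 = 7.6088
D_6 = 8.6246
D_7 = 9.7759
TV_7 = 10.2550/(0.09−0.049) = 250.1211
P₀ = Σ Dₜ/(1+r)ᵗ + TV_7/(1+r)^7 = 169.5300

£169.53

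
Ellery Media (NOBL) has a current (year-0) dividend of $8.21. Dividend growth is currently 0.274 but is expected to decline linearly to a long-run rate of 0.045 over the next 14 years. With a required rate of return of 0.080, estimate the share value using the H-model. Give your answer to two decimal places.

$621.15

H-model: P₀ = D₀[(1+g_L) + H(g_S−g_L)]/(r−g_L), with H = 14/2 = 7.
P₀ = 8.21 × [(1+0.045) + 7×(0.274−0.045)] / (0.08−0.045)
   = 8.21 × 2.6480 / 0.035 = 621.1451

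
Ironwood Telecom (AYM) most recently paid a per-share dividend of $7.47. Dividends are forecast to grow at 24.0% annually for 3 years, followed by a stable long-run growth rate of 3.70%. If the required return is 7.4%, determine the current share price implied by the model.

Two-stage DDM. Project D₁…D_3 at 0.24, terminal growth 0.037, discount at r = 0.074.
D_1 = 9.2628
D_2 = 11.4859
D_3 = 14.2425
Terminal value at t=3: TV = D_4/(r−g) = 14.7695/(0.074−0.037) = 399.1744
P₀ = 9.2628/(1+0.074)^1 + 11.4859/(1+0.074)^2 + 14.2425/(1+0.074)^3 + 399.1744/(1+0.074)^3 = 352.2969

$352.30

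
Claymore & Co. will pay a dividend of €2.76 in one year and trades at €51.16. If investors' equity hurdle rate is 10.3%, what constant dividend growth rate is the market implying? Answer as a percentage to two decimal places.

From P₀ = D₁/(r − g), the implied growth is g = r − D₁/P₀.
g = 0.103 − 2.76/51.16 = 0.103 − 0.05395 = 0.04905

4.91%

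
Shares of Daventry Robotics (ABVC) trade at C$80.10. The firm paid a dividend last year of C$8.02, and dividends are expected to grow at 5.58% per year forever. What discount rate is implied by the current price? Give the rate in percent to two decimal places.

Rearranging the constant-growth DDM: r = D₁/P₀ + g.
D₁ = 8.02 × (1 + 0.0558) = 8.4675.
r = 8.4675 / 80.10 + 0.0558 = 0.10571 + 0.0558 = 0.16151

16.15%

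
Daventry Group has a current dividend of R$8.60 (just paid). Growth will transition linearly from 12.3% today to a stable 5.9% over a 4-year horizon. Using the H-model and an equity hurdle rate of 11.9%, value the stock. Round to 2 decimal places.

H-model: P₀ = D₀[(1+g_L) + H(g_S−g_L)]/(r−g_L), with H = 4/2 = 2.
P₀ = 8.60 × [(1+0.059) + 2×(0.123−0.059)] / (0.119−0.059)
   = 8.60 × 1.1870 / 0.06 = 170.1367

R$170.14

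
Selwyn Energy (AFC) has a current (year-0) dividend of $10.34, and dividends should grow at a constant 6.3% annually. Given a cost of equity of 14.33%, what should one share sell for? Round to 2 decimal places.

$136.88

Gordon growth model: P₀ = D₁/(r − g). D₁ = 10.34 × (1 + 0.063) = 10.9914.
P₀ = 10.9914 / (0.1433 − 0.063) = 10.9914 / 0.0803 = 136.8795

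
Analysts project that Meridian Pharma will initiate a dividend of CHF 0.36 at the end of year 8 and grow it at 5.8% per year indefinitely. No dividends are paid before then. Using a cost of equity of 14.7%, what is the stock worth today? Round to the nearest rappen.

CHF 1.55

Deferred-dividend DDM. At t=7 the remaining stream is a growing perpetuity with first payment D_8 = 0.36.
V_7 = D_8/(r−g) = 0.36/(0.147−0.058) = 4.0449
P₀ = V_7/(1+r)^7 = 4.0449/(1+0.147)^7 = 1.5487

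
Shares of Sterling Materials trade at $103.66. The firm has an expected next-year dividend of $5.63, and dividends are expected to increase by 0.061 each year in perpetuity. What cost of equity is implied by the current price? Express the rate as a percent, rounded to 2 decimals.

Rearranging the constant-growth DDM: r = D₁/P₀ + g.
r = 5.6300 / 103.66 + 0.061 = 0.05431 + 0.061 = 0.11531

11.53%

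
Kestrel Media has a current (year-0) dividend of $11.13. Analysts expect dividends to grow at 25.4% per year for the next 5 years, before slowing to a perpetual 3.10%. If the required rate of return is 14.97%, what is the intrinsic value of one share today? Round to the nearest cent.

Two-stage DDM. Project D₁…D_5 at 0.254, terminal growth 0.031, discount at r = 0.1497.
D_1 = 13.9570
D_2 = 17.5021
D_3 = 21.9476
D_4 = 27.5223
D_5 = 34.5130
Terminal value at t=5: TV = D_6/(r−g) = 35.5829/(0.1497−0.031) = 299.7718
P₀ = 13.9570/(1+0.1497)^1 + 17.5021/(1+0.1497)^2 + 21.9476/(1+0.1497)^3 + 27.5223/(1+0.1497)^4 + 34.5130/(1+0.1497)^5 + 299.7718/(1+0.1497)^5 = 221.9909

$221.99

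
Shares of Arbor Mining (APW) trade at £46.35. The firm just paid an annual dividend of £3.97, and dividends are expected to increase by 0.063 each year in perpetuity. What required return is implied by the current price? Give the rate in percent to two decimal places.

15.40%

Rearranging the constant-growth DDM: r = D₁/P₀ + g.
D₁ = 3.97 × (1 + 0.063) = 4.2201.
r = 4.2201 / 46.35 + 0.063 = 0.09105 + 0.063 = 0.15405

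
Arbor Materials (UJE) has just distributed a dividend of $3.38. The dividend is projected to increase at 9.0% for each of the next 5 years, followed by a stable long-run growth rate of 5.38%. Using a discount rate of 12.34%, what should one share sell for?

$59.46

Two-stage DDM. Project D₁…D_5 at 0.09, terminal growth 0.0538, discount at r = 0.1234.
D_1 = 3.6842
D_2 = 4.0158
D_3 = 4.3772
D_4 = 4.7711
D_5 = 5.2005
Terminal value at t=5: TV = D_6/(r−g) = 5.4803/(0.1234−0.0538) = 78.7405
P₀ = 3.6842/(1+0.1234)^1 + 4.0158/(1+0.1234)^2 + 4.3772/(1+0.1234)^3 + 4.7711/(1+0.1234)^4 + 5.2005/(1+0.1234)^5 + 78.7405/(1+0.1234)^5 = 59.4585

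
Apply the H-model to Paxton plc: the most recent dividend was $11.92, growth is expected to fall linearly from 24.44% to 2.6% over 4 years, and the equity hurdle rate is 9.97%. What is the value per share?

$236.59

H-model: P₀ = D₀[(1+g_L) + H(g_S−g_L)]/(r−g_L), with H = 4/2 = 2.
P₀ = 11.92 × [(1+0.026) + 2×(0.2444−0.026)] / (0.0997−0.026)
   = 11.92 × 1.4628 / 0.0737 = 236.5885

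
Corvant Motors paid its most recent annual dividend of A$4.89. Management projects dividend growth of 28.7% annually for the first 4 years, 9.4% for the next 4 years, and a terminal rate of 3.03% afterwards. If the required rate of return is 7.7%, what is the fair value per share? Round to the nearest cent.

A$306.84

Three-stage DDM. Project D₁…D_8; terminal Gordon value at t=8 with g = 0.0303; discount at r = 0.077.
D_1 = 6.2934
D_2 = 8.0996
D_3 = 10.4242
D_4 = 13.4160
D_5 = 14.6771
D_6 = 16.0568
D_7 = 17.5661
D_8 = 19.2173
TV_8 = 19.7996/(0.077−0.0303) = 423.9739
P₀ = Σ Dₜ/(1+r)ᵗ + TV_8/(1+r)^8 = 306.8416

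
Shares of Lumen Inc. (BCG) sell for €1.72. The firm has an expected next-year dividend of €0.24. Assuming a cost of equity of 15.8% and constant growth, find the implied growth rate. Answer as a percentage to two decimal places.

From P₀ = D₁/(r − g), the implied growth is g = r − D₁/P₀.
g = 0.158 − 0.24/1.72 = 0.158 − 0.13953 = 0.01847

1.85%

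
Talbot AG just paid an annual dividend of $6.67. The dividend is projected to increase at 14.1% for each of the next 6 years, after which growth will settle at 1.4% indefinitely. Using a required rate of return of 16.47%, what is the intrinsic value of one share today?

$76.94

Two-stage DDM. Project D₁…D_6 at 0.141, terminal growth 0.014, discount at r = 0.1647.
D_1 = 7.6105
D_2 = 8.6835
D_3 = 9.9079
D_4 = 11.3049
D_5 = 12.8989
D_6 = 14.7177
Terminal value at t=6: TV = D_7/(r−g) = 14.9237/(0.1647−0.014) = 99.0295
P₀ = 7.6105/(1+0.1647)^1 + 8.6835/(1+0.1647)^2 + 9.9079/(1+0.1647)^3 + 11.3049/(1+0.1647)^4 + 12.8989/(1+0.1647)^5 + 14.7177/(1+0.1647)^6 + 99.0295/(1+0.1647)^6 = 76.9361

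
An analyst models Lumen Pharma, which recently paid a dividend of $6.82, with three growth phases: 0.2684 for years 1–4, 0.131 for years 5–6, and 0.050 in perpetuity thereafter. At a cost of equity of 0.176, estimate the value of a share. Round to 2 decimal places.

Three-stage DDM. Project D₁…D_6; terminal Gordon value at t=6 with g = 0.05; discount at r = 0.176.
D_1 = 8.6505
D_2 = 10.9723
D_3 = 13.9172
D_4 = 17.6526
D_5 = 19.9651
D_6 = 22.5806
TV_6 = 23.7096/(0.176−0.05) = 188.1713
P₀ = Σ Dₜ/(1+r)ᵗ + TV_6/(1+r)^6 = 121.6287

$121.63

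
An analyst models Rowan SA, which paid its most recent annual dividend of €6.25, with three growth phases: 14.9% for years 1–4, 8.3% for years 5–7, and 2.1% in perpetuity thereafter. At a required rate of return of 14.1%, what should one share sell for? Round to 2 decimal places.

Three-stage DDM. Project D₁…D_7; terminal Gordon value at t=7 with g = 0.021; discount at r = 0.141.
D_1 = 7.1813
D_2 = 8.2513
D_3 = 9.4807
D_4 = 10.8933
D_5 = 11.7975
D_6 = 12.7767
D_7 = 13.8371
TV_7 = 14.1277/(0.141−0.021) = 117.7308
P₀ = Σ Dₜ/(1+r)ᵗ + TV_7/(1+r)^7 = 89.5898

€89.59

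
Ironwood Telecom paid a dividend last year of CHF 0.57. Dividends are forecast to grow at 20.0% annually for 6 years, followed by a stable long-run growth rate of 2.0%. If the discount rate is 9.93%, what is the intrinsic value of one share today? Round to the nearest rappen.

CHF 17.10

Two-stage DDM. Project D₁…D_6 at 0.2, terminal growth 0.02, discount at r = 0.0993.
D_1 = 0.6840
D_2 = 0.8208
D_3 = 0.9850
D_4 = 1.1820
D_5 = 1.4183
D_6 = 1.7020
Terminal value at t=6: TV = D_7/(r−g) = 1.7361/(0.0993−0.02) = 21.8922
P₀ = 0.6840/(1+0.0993)^1 + 0.8208/(1+0.0993)^2 + 0.9850/(1+0.0993)^3 + 1.1820/(1+0.0993)^4 + 1.4183/(1+0.0993)^5 + 1.7020/(1+0.0993)^6 + 21.8922/(1+0.0993)^6 = 17.1050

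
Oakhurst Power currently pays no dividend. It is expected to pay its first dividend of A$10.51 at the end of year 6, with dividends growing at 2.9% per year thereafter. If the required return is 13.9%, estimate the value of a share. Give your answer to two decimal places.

A$49.84

Deferred-dividend DDM. At t=5 the remaining stream is a growing perpetuity with first payment D_6 = 10.51.
V_5 = D_6/(r−g) = 10.51/(0.139−0.029) = 95.5455
P₀ = V_5/(1+r)^5 = 95.5455/(1+0.139)^5 = 49.8415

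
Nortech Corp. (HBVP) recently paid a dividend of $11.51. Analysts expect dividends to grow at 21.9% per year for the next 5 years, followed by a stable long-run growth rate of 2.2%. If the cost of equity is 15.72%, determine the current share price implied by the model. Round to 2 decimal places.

$180.31

Two-stage DDM. Project D₁…D_5 at 0.219, terminal growth 0.022, discount at r = 0.1572.
D_1 = 14.0307
D_2 = 17.1034
D_3 = 20.8491
D_4 = 25.4150
D_5 = 30.9809
Terminal value at t=5: TV = D_6/(r−g) = 31.6625/(0.1572−0.022) = 234.1898
P₀ = 14.0307/(1+0.1572)^1 + 17.1034/(1+0.1572)^2 + 20.8491/(1+0.1572)^3 + 25.4150/(1+0.1572)^4 + 30.9809/(1+0.1572)^5 + 234.1898/(1+0.1572)^5 = 180.3101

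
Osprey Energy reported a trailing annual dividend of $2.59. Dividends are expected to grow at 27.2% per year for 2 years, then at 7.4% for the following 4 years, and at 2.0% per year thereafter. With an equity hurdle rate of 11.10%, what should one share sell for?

$52.08

Three-stage DDM. Project D₁…D_6; terminal Gordon value at t=6 with g = 0.02; discount at r = 0.111.
D_1 = 3.2945
D_2 = 4.1906
D_3 = 4.5007
D_4 = 4.8337
D_5 = 5.1914
D_6 = 5.5756
TV_6 = 5.6871/(0.111−0.02) = 62.4957
P₀ = Σ Dₜ/(1+r)ᵗ + TV_6/(1+r)^6 = 52.0796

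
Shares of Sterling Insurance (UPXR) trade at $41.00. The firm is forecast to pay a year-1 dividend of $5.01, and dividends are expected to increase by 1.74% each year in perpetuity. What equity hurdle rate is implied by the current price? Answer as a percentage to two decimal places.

13.96%

Rearranging the constant-growth DDM: r = D₁/P₀ + g.
r = 5.0100 / 41.00 + 0.0174 = 0.12220 + 0.0174 = 0.13960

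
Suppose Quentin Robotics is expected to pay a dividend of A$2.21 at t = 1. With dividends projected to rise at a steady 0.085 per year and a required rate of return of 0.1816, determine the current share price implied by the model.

Gordon growth model: P₀ = D₁/(r − g), with D₁ = 2.21 given directly.
P₀ = 2.2100 / (0.1816 − 0.085) = 2.2100 / 0.0966 = 22.8778

A$22.88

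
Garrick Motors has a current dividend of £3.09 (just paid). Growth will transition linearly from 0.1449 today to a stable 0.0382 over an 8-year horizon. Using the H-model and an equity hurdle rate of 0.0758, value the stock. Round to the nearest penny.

£120.39

H-model: P₀ = D₀[(1+g_L) + H(g_S−g_L)]/(r−g_L), with H = 8/2 = 4.
P₀ = 3.09 × [(1+0.0382) + 4×(0.1449−0.0382)] / (0.0758−0.0382)
   = 3.09 × 1.4650 / 0.0376 = 120.3949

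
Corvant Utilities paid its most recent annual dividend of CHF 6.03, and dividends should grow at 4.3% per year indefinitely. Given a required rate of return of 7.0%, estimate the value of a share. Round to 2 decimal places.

CHF 232.94

Gordon growth model: P₀ = D₁/(r − g). D₁ = 6.03 × (1 + 0.043) = 6.2893.
P₀ = 6.2893 / (0.07 − 0.043) = 6.2893 / 0.027 = 232.9367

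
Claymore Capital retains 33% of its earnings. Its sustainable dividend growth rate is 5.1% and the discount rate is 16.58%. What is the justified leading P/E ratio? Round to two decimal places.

Payout ratio b = 1 − 0.33 = 0.67.
Justified leading P/E = b/(r−g) = 0.67/(0.1658−0.051) = 5.8362

5.84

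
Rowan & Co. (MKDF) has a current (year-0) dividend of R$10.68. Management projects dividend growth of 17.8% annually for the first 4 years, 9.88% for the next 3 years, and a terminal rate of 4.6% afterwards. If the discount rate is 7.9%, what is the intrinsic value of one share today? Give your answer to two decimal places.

Three-stage DDM. Project D₁…D_7; terminal Gordon value at t=7 with g = 0.046; discount at r = 0.079.
D_1 = 12.5810
D_2 = 14.8205
D_3 = 17.4585
D_4 = 20.5661
D_5 = 22.5981
D_6 = 24.8307
D_7 = 27.2840
TV_7 = 28.5391/(0.079−0.046) = 864.8208
P₀ = Σ Dₜ/(1+r)ᵗ + TV_7/(1+r)^7 = 608.5672

R$608.57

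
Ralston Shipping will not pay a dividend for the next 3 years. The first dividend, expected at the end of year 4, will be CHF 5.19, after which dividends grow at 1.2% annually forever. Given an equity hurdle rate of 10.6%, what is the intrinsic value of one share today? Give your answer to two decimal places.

Deferred-dividend DDM. At t=3 the remaining stream is a growing perpetuity with first payment D_4 = 5.19.
V_3 = D_4/(r−g) = 5.19/(0.106−0.012) = 55.2128
P₀ = V_3/(1+r)^3 = 55.2128/(1+0.106)^3 = 40.8107

CHF 40.81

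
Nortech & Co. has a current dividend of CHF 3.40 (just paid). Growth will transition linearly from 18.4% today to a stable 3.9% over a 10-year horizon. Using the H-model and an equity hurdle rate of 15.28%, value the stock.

H-model: P₀ = D₀[(1+g_L) + H(g_S−g_L)]/(r−g_L), with H = 10/2 = 5.
P₀ = 3.40 × [(1+0.039) + 5×(0.184−0.039)] / (0.1528−0.039)
   = 3.40 × 1.7640 / 0.1138 = 52.7030

CHF 52.70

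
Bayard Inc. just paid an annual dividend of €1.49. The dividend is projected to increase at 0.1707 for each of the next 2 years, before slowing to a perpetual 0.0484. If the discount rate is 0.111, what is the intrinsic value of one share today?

Two-stage DDM. Project D₁…D_2 at 0.1707, terminal growth 0.0484, discount at r = 0.111.
D_1 = 1.7443
D_2 = 2.0421
Terminal value at t=2: TV = D_3/(r−g) = 2.1409/(0.111−0.0484) = 34.2003
P₀ = 1.7443/(1+0.111)^1 + 2.0421/(1+0.111)^2 + 34.2003/(1+0.111)^2 = 30.9323

€30.93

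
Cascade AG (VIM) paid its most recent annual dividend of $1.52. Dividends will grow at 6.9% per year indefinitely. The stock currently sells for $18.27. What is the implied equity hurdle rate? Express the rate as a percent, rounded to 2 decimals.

15.79%

Rearranging the constant-growth DDM: r = D₁/P₀ + g.
D₁ = 1.52 × (1 + 0.069) = 1.6249.
r = 1.6249 / 18.27 + 0.069 = 0.08894 + 0.069 = 0.15794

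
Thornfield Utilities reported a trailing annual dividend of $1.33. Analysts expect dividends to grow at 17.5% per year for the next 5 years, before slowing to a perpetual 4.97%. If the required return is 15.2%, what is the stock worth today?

$22.12

Two-stage DDM. Project D₁…D_5 at 0.175, terminal growth 0.0497, discount at r = 0.152.
D_1 = 1.5628
D_2 = 1.8362
D_3 = 2.1576
D_4 = 2.5351
D_5 = 2.9788
Terminal value at t=5: TV = D_6/(r−g) = 3.1268/(0.152−0.0497) = 30.5654
P₀ = 1.5628/(1+0.152)^1 + 1.8362/(1+0.152)^2 + 2.1576/(1+0.152)^3 + 2.5351/(1+0.152)^4 + 2.9788/(1+0.152)^5 + 30.5654/(1+0.152)^5 = 22.1240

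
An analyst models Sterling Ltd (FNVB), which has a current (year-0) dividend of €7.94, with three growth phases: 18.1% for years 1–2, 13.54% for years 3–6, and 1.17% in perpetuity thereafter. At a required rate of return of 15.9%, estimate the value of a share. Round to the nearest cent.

€99.82

Three-stage DDM. Project D₁…D_6; terminal Gordon value at t=6 with g = 0.0117; discount at r = 0.159.
D_1 = 9.3771
D_2 = 11.0744
D_3 = 12.5739
D_4 = 14.2764
D_5 = 16.2094
D_6 = 18.4042
TV_6 = 18.6195/(0.159−0.0117) = 126.4052
P₀ = Σ Dₜ/(1+r)ᵗ + TV_6/(1+r)^6 = 99.8185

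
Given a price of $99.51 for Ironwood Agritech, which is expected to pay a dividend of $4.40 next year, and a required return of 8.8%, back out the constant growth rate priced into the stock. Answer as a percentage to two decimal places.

4.38%

From P₀ = D₁/(r − g), the implied growth is g = r − D₁/P₀.
g = 0.088 − 4.40/99.51 = 0.088 − 0.04422 = 0.04378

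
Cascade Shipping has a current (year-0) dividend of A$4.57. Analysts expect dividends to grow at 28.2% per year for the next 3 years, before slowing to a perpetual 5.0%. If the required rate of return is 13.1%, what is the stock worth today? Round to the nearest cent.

Two-stage DDM. Project D₁…D_3 at 0.282, terminal growth 0.05, discount at r = 0.131.
D_1 = 5.8587
D_2 = 7.5109
D_3 = 9.6290
Terminal value at t=3: TV = D_4/(r−g) = 10.1104/(0.131−0.05) = 124.8201
P₀ = 5.8587/(1+0.131)^1 + 7.5109/(1+0.131)^2 + 9.6290/(1+0.131)^3 + 124.8201/(1+0.131)^3 = 103.9849

A$103.98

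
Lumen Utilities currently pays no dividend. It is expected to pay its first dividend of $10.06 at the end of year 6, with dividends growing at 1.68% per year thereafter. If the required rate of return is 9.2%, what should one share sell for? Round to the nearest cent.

$86.15

Deferred-dividend DDM. At t=5 the remaining stream is a growing perpetuity with first payment D_6 = 10.06.
V_5 = D_6/(r−g) = 10.06/(0.092−0.0168) = 133.7766
P₀ = V_5/(1+r)^5 = 133.7766/(1+0.092)^5 = 86.1523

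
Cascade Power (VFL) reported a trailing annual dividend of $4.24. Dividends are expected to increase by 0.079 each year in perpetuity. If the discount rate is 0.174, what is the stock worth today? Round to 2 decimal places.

Gordon growth model: P₀ = D₁/(r − g). D₁ = 4.24 × (1 + 0.079) = 4.5750.
P₀ = 4.5750 / (0.174 − 0.079) = 4.5750 / 0.095 = 48.1575

$48.16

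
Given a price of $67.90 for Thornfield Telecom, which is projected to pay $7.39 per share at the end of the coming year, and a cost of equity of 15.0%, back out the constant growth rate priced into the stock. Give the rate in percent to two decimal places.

4.12%

From P₀ = D₁/(r − g), the implied growth is g = r − D₁/P₀.
g = 0.15 − 7.39/67.90 = 0.15 − 0.10884 = 0.04116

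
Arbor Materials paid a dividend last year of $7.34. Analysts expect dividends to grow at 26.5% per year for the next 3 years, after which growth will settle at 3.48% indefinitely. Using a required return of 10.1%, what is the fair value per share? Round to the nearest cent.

Two-stage DDM. Project D₁…D_3 at 0.265, terminal growth 0.0348, discount at r = 0.101.
D_1 = 9.2851
D_2 = 11.7457
D_3 = 14.8582
Terminal value at t=3: TV = D_4/(r−g) = 15.3753/(0.101−0.0348) = 232.2555
P₀ = 9.2851/(1+0.101)^1 + 11.7457/(1+0.101)^2 + 14.8582/(1+0.101)^3 + 232.2555/(1+0.101)^3 = 203.2777

$203.28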